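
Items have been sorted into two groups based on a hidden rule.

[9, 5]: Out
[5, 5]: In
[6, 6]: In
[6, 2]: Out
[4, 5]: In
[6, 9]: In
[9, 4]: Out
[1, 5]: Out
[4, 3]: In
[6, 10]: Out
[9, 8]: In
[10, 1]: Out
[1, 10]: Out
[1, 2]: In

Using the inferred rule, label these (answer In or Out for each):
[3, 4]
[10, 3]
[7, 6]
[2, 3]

All 'In' examples share one property — |first − second| ≤ 3 — and every 'Out' example lacks it.
In: [3, 4], since |3−4| = 1. Out: [10, 3], since |10−3| = 7. In: [7, 6], since |7−6| = 1. In: [2, 3], since |2−3| = 1.

In, Out, In, In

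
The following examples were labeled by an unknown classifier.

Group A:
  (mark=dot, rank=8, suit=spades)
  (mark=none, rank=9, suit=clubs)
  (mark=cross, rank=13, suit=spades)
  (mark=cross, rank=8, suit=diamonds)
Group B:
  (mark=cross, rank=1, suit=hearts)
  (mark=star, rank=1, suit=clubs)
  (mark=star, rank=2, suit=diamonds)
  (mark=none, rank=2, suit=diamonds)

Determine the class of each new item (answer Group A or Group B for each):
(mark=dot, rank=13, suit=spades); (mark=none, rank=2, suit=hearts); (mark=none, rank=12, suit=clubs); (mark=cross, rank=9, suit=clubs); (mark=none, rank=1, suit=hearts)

Group A, Group B, Group A, Group A, Group B

The common property of the 'Group A' items is: rank ≥ 8. No 'Group B' item has it.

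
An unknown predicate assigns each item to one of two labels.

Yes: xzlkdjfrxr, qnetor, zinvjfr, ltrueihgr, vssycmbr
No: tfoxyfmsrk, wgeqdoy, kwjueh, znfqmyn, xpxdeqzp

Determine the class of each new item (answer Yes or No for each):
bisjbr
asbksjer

Looking at the examples, the only property every 'Yes' case has and every 'No' case lacks is: ends with 'r'.
bisjbr: ends with 'r' — matches, so Yes.
asbksjer: ends with 'r' — matches, so Yes.

Yes, Yes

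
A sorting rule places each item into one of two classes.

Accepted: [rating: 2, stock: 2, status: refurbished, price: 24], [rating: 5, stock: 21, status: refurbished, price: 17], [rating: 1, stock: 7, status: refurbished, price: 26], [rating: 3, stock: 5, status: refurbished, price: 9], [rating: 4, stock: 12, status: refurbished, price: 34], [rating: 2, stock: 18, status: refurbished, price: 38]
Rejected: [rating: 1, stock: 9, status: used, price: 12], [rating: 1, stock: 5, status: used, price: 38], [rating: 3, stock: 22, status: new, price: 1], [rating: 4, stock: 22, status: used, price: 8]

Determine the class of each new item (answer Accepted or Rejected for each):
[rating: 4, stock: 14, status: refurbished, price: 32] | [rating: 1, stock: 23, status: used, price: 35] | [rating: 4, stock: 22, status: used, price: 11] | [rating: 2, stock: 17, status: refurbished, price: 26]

Accepted, Rejected, Rejected, Accepted

Looking at the examples, the only property every 'Accepted' case has and every 'Rejected' case lacks is: status is refurbished.
[rating: 4, stock: 14, status: refurbished, price: 32]: status is refurbished — passes, so Accepted.
[rating: 1, stock: 23, status: used, price: 35]: status is used — fails this test, so Rejected.
[rating: 4, stock: 22, status: used, price: 11]: status is used — fails this test, so Rejected.
[rating: 2, stock: 17, status: refurbished, price: 26]: status is refurbished — passes, so Accepted.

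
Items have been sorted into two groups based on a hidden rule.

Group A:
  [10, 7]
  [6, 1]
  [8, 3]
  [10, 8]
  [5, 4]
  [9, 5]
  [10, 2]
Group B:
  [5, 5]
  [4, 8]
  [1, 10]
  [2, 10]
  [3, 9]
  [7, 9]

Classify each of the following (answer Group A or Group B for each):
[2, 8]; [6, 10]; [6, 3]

Group B, Group B, Group A

Looking at the examples, the only property every 'Group A' case has and every 'Group B' case lacks is: first > second.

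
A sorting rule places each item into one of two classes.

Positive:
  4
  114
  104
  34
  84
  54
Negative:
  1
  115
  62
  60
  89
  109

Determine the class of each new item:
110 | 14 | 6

The pattern is that an item is 'Positive' exactly when: ends in digit 4.
110: last digit 0, fails this test → Negative.
14: last digit 4, meets the rule → Positive.
6: last digit 6, fails this test → Negative.

Negative, Positive, Negative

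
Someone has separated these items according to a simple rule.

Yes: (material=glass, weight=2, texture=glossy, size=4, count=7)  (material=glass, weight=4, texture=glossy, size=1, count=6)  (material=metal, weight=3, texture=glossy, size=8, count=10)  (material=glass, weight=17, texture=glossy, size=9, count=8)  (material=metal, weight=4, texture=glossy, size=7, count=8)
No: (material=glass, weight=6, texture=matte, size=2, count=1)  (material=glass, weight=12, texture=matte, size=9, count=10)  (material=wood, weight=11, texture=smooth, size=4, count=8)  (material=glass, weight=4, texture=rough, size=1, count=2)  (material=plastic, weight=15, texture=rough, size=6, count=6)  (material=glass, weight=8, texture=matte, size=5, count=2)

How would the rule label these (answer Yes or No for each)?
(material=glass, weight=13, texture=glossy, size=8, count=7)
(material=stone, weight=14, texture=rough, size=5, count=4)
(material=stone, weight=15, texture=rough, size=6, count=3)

Yes, No, No

Looking at the examples, the only property every 'Yes' case has and every 'No' case lacks is: texture is glossy.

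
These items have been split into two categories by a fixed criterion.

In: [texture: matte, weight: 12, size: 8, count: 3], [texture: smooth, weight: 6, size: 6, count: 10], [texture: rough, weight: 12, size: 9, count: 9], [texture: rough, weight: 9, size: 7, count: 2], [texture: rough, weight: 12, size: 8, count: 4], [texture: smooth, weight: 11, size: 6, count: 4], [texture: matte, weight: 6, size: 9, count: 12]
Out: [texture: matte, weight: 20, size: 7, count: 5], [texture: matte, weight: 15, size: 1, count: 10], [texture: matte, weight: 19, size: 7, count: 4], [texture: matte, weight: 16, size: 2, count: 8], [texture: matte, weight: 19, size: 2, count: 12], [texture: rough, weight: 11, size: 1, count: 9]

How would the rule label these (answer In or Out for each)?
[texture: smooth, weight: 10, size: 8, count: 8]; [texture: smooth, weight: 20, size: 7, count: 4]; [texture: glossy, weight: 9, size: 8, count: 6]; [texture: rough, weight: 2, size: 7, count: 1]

One predicate separates the groups cleanly: size ≥ 2 AND weight ≤ 12.
[texture: smooth, weight: 10, size: 8, count: 8] — size = 8, weight = 10, hence In. [texture: smooth, weight: 20, size: 7, count: 4] — size = 7, weight = 20, hence Out. [texture: glossy, weight: 9, size: 8, count: 6] — size = 8, weight = 9, hence In. [texture: rough, weight: 2, size: 7, count: 1] — size = 7, weight = 2, hence In.

In, Out, In, In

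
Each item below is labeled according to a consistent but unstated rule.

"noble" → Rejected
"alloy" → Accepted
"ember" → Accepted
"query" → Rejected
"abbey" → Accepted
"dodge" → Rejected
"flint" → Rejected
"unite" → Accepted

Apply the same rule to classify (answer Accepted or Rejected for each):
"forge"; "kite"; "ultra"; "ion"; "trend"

Rejected, Rejected, Accepted, Accepted, Rejected

The classifier is using: starts with a vowel.
"forge": Rejected (starts with 'f'). "kite": Rejected (starts with 'k'). "ultra": Accepted (starts with 'u'). "ion": Accepted (starts with 'i'). "trend": Rejected (starts with 't').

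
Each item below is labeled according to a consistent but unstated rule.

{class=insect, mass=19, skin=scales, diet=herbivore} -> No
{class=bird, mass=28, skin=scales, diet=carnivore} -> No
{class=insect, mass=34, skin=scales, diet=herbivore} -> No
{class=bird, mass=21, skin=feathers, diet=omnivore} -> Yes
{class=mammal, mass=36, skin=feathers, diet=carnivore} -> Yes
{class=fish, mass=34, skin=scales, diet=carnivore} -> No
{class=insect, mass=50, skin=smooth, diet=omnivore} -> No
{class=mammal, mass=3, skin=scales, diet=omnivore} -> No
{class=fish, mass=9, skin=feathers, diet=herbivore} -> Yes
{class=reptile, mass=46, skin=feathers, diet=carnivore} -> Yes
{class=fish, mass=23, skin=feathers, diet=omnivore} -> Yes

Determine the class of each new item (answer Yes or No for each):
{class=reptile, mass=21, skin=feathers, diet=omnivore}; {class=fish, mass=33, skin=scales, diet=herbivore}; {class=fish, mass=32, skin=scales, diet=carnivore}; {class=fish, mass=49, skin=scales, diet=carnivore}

Yes, No, No, No

Comparing the two groups points to one rule — skin is feathers.
{class=reptile, mass=21, skin=feathers, diet=omnivore}: skin is feathers, has this property → Yes. {class=fish, mass=33, skin=scales, diet=herbivore}: skin is scales, does not fit → No. {class=fish, mass=32, skin=scales, diet=carnivore}: skin is scales, does not fit → No. {class=fish, mass=49, skin=scales, diet=carnivore}: skin is scales, does not fit → No.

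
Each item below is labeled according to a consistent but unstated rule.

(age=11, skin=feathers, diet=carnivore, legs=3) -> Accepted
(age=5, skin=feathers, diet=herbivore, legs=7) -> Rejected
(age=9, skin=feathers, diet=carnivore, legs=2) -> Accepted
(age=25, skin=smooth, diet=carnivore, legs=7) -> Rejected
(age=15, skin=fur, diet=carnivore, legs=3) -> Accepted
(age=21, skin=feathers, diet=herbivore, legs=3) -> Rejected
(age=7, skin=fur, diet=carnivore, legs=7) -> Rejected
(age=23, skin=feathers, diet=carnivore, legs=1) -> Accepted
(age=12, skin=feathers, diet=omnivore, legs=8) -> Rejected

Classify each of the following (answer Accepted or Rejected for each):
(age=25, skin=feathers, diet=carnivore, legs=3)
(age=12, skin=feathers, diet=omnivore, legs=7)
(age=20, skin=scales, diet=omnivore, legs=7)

The classifier is using: diet is carnivore AND legs ≤ 3.
Accepted: (age=25, skin=feathers, diet=carnivore, legs=3), since diet is carnivore, legs = 3. Rejected: (age=12, skin=feathers, diet=omnivore, legs=7), since diet is omnivore, legs = 7. Rejected: (age=20, skin=scales, diet=omnivore, legs=7), since diet is omnivore, legs = 7.

Accepted, Rejected, Rejected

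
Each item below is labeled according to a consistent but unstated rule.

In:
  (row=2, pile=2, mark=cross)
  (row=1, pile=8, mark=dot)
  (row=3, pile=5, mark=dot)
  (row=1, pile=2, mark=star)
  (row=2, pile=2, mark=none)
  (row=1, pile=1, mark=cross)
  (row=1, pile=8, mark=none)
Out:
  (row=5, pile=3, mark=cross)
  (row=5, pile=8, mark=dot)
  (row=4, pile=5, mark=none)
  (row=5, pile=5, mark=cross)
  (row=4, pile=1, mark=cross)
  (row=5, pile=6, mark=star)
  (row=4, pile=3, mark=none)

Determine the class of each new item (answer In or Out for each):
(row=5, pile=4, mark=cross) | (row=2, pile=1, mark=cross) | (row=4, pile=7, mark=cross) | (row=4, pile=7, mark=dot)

The simplest hypothesis consistent with all the labels is: row ≤ 3.
Out: (row=5, pile=4, mark=cross), since row = 5.
In: (row=2, pile=1, mark=cross), since row = 2.
Out: (row=4, pile=7, mark=cross), since row = 4.
Out: (row=4, pile=7, mark=dot), since row = 4.

Out, In, Out, Out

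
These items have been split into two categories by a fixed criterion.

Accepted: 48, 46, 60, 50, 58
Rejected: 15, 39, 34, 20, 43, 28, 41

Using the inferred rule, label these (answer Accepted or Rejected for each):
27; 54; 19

Rejected, Accepted, Rejected

One predicate separates the groups cleanly: at least 46.
27: 27 < 46, doesn't match → Rejected.
54: 54 ≥ 46, passes → Accepted.
19: 19 < 46, doesn't match → Rejected.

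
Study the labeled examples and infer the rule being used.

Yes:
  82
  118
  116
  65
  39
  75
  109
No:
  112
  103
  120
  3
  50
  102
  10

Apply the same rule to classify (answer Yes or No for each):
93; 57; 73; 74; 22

The classifier is using: digit sum ≥ 6.
93 → digit sum 9+3 = 12 → Yes.
57 → digit sum 5+7 = 12 → Yes.
73 → digit sum 7+3 = 10 → Yes.
74 → digit sum 7+4 = 11 → Yes.
22 → digit sum 2+2 = 4 → No.

Yes, Yes, Yes, Yes, No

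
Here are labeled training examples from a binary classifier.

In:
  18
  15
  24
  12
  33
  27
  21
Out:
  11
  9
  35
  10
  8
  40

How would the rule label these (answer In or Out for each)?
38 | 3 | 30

A rule that fits every label: multiple of 3 AND at least 10 — true of each 'In' example, false of each 'Out' one.

Out, Out, In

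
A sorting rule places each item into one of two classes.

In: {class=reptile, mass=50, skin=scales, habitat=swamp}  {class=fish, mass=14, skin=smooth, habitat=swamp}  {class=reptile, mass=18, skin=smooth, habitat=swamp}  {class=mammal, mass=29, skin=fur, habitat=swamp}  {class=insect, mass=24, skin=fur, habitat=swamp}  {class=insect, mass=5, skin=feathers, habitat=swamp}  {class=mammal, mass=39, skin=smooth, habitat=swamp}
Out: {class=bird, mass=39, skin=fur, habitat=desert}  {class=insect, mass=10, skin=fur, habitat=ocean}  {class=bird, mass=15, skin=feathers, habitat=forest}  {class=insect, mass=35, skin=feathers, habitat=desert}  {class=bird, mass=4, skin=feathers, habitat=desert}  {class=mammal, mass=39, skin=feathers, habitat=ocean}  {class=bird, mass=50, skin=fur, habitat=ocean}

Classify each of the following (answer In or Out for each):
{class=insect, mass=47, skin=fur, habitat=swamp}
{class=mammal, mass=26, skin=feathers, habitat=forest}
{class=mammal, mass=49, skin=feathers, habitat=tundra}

'In' ⟺ habitat is swamp.

In, Out, Out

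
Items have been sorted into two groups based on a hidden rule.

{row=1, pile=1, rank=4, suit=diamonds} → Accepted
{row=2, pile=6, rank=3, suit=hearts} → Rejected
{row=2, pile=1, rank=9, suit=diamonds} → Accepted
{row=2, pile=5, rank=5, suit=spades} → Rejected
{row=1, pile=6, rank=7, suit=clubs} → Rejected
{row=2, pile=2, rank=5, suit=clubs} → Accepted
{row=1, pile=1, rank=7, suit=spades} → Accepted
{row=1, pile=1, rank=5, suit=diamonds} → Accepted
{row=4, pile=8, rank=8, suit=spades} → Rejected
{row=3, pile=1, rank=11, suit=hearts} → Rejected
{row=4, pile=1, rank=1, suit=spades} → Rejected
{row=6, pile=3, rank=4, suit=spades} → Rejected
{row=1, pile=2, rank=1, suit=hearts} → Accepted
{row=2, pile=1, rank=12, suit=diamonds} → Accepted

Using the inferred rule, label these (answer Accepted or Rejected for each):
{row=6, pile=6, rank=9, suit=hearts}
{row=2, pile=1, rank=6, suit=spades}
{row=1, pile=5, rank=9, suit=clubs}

One predicate separates the groups cleanly: row ≤ 2 AND pile ≤ 2.

Rejected, Accepted, Rejected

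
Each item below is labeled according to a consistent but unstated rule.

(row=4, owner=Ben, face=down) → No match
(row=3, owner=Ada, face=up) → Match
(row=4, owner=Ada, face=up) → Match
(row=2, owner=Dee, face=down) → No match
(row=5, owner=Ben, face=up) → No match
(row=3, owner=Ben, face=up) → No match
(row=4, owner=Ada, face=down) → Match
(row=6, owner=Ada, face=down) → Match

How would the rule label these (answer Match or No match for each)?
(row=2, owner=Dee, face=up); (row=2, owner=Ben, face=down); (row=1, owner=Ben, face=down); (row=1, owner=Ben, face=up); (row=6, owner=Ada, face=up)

No match, No match, No match, No match, Match

Every 'Match' example satisfies: owner is Ada. None of the 'No match' examples do.
No match: (row=2, owner=Dee, face=up), since owner is Dee. No match: (row=2, owner=Ben, face=down), since owner is Ben. No match: (row=1, owner=Ben, face=down), since owner is Ben. No match: (row=1, owner=Ben, face=up), since owner is Ben. Match: (row=6, owner=Ada, face=up), since owner is Ada.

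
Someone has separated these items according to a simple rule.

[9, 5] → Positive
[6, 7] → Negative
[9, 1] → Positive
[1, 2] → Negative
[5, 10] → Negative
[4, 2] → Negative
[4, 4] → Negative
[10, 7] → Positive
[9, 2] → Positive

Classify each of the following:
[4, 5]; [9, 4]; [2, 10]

The rule appears to be: first ≥ 7.
Negative: [4, 5], since first 4.
Positive: [9, 4], since first 9.
Negative: [2, 10], since first 2.

Negative, Positive, Negative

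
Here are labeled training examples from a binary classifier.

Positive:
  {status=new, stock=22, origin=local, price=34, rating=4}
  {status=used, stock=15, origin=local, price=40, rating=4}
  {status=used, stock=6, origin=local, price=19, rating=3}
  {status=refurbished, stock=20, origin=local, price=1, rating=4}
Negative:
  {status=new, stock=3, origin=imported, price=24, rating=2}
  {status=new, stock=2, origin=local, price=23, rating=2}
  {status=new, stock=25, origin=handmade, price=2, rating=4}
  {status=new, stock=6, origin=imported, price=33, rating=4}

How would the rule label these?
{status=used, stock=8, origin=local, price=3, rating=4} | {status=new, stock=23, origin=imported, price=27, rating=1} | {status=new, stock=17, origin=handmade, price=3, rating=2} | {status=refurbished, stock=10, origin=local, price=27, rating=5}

The simplest hypothesis consistent with all the labels is: origin is local AND stock ≥ 3.
{status=used, stock=8, origin=local, price=3, rating=4} — origin is local, stock = 8, hence Positive.
{status=new, stock=23, origin=imported, price=27, rating=1} — origin is imported, stock = 23, hence Negative.
{status=new, stock=17, origin=handmade, price=3, rating=2} — origin is handmade, stock = 17, hence Negative.
{status=refurbished, stock=10, origin=local, price=27, rating=5} — origin is local, stock = 10, hence Positive.

Positive, Negative, Negative, Positive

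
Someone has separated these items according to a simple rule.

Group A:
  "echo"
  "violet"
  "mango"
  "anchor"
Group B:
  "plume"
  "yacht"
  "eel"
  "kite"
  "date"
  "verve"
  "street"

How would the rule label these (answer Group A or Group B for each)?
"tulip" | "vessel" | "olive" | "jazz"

Group B, Group B, Group A, Group B

A rule that fits every label: contains 'o' — true of each 'Group A' example, false of each 'Group B' one.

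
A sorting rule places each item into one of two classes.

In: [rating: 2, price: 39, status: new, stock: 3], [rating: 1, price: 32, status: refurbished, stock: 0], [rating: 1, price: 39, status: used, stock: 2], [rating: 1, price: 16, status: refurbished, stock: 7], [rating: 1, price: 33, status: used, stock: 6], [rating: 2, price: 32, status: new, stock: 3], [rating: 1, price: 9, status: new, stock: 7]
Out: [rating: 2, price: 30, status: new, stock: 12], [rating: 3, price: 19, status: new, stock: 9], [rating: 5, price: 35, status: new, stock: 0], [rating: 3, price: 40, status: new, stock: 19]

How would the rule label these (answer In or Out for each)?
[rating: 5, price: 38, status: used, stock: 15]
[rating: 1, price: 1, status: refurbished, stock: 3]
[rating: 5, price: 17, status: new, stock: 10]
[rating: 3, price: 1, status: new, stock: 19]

Out, In, Out, Out

All 'In' examples share one property — rating ≤ 2 AND stock ≤ 7 — and every 'Out' example lacks it.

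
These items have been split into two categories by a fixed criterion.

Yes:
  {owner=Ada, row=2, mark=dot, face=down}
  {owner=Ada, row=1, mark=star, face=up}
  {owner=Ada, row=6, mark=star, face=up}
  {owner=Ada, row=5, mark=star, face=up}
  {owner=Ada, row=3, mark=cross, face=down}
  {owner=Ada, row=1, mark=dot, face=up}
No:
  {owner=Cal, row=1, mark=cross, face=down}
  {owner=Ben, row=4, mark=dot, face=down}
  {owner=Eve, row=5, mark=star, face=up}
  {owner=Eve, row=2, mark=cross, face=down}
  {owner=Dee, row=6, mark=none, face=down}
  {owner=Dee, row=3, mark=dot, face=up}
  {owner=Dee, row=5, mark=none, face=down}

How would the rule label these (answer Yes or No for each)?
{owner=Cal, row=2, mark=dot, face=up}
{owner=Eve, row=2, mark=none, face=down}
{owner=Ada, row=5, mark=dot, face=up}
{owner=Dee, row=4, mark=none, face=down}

All 'Yes' examples share one property — owner is Ada — and every 'No' example lacks it.
{owner=Cal, row=2, mark=dot, face=up}: owner is Cal — fails this test, so No.
{owner=Eve, row=2, mark=none, face=down}: owner is Eve — fails this test, so No.
{owner=Ada, row=5, mark=dot, face=up}: owner is Ada — passes, so Yes.
{owner=Dee, row=4, mark=none, face=down}: owner is Dee — fails this test, so No.

No, No, Yes, No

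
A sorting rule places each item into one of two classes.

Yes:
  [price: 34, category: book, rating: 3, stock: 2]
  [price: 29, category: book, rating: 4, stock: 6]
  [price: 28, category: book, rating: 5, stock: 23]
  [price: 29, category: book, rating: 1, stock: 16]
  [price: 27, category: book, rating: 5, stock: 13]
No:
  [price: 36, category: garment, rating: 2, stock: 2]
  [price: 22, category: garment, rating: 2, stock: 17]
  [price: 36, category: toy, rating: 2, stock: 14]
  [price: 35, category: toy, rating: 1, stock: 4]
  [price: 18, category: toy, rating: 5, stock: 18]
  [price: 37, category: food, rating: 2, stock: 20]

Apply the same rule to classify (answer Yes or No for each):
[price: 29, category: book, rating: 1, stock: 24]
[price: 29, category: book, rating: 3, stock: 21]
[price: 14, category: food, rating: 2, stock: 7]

The common property of the 'Yes' items is: category is book. No 'No' item has it.
[price: 29, category: book, rating: 1, stock: 24]: category is book, checks out → Yes.
[price: 29, category: book, rating: 3, stock: 21]: category is book, checks out → Yes.
[price: 14, category: food, rating: 2, stock: 7]: category is food, does not pass → No.

Yes, Yes, No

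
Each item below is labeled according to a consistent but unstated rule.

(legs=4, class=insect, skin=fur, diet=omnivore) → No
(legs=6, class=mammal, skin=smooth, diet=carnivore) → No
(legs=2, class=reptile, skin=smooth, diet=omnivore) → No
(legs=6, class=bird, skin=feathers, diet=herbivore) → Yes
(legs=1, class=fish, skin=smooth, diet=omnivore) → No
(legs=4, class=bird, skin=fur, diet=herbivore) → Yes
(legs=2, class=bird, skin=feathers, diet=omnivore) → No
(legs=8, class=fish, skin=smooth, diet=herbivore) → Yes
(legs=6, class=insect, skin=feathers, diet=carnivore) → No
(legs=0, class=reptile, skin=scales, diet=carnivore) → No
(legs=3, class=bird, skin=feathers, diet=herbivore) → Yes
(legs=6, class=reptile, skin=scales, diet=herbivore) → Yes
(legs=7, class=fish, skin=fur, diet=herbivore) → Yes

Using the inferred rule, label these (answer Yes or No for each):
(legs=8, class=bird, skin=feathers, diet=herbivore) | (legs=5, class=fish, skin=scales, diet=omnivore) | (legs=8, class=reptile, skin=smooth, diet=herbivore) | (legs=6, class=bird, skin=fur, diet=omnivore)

Yes, No, Yes, No

The classifier is using: diet is herbivore.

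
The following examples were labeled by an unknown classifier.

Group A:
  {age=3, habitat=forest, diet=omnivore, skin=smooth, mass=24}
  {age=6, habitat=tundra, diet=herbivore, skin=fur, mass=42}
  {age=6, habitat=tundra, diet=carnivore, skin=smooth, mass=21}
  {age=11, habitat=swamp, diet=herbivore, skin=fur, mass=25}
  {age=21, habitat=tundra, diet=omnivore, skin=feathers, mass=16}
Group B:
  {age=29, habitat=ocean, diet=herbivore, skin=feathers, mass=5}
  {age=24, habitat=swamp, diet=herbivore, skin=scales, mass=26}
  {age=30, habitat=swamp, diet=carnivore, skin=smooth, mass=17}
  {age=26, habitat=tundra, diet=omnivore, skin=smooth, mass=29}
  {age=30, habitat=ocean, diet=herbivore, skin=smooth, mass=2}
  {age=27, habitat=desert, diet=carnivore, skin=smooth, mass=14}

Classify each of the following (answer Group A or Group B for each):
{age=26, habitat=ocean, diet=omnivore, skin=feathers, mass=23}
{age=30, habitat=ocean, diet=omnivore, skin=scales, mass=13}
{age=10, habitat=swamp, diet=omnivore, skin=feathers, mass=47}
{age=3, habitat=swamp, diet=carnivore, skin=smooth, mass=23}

The classifier is using: age ≤ 21.
{age=26, habitat=ocean, diet=omnivore, skin=feathers, mass=23} → age = 26 → Group B. {age=30, habitat=ocean, diet=omnivore, skin=scales, mass=13} → age = 30 → Group B. {age=10, habitat=swamp, diet=omnivore, skin=feathers, mass=47} → age = 10 → Group A. {age=3, habitat=swamp, diet=carnivore, skin=smooth, mass=23} → age = 3 → Group A.

Group B, Group B, Group A, Group A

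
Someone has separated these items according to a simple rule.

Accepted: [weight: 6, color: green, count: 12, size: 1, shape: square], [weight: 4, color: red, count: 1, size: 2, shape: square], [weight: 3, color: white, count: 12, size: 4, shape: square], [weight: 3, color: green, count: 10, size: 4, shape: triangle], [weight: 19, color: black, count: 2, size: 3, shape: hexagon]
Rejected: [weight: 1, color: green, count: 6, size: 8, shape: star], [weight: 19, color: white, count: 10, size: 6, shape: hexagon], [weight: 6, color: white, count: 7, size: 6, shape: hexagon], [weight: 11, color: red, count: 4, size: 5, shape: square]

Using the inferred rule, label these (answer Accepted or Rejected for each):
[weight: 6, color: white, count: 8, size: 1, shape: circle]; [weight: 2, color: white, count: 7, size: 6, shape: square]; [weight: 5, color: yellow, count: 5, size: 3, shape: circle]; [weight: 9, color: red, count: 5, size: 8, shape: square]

The distinguishing property — size ≤ 4 — holds for all the 'Accepted' cases and none of the 'Rejected' cases.
[weight: 6, color: white, count: 8, size: 1, shape: circle]: size = 1, passes → Accepted. [weight: 2, color: white, count: 7, size: 6, shape: square]: size = 6, does not fit → Rejected. [weight: 5, color: yellow, count: 5, size: 3, shape: circle]: size = 3, passes → Accepted. [weight: 9, color: red, count: 5, size: 8, shape: square]: size = 8, does not fit → Rejected.

Accepted, Rejected, Accepted, Rejected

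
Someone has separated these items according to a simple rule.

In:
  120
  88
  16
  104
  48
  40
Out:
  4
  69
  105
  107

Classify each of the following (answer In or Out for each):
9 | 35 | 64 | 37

Out, Out, In, Out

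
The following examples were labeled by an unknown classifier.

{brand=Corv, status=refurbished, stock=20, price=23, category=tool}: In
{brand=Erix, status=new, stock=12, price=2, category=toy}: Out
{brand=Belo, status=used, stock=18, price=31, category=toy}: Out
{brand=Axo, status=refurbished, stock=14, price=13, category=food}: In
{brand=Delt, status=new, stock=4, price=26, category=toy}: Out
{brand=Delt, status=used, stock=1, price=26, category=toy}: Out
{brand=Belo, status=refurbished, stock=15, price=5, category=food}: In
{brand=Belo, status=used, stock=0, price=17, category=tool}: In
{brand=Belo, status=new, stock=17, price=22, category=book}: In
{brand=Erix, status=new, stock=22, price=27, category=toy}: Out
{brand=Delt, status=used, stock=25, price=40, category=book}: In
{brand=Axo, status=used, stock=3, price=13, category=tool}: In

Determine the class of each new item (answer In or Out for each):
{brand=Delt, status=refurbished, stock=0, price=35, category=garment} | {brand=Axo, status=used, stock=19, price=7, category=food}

The classifier is using: category is not toy.
{brand=Delt, status=refurbished, stock=0, price=35, category=garment}: In (category is garment). {brand=Axo, status=used, stock=19, price=7, category=food}: In (category is food).

In, In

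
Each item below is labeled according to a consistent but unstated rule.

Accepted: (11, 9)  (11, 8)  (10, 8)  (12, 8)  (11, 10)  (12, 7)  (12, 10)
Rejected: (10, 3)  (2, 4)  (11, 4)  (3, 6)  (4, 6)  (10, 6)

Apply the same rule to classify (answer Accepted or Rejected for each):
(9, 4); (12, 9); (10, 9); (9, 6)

Rejected, Accepted, Accepted, Rejected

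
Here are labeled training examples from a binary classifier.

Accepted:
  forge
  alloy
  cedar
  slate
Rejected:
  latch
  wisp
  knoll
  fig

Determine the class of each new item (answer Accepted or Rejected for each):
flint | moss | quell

Rejected, Rejected, Accepted

Every 'Accepted' example satisfies: has ≥ 2 vowels. None of the 'Rejected' examples do.
flint: 1 vowel, lacks this property → Rejected. moss: 1 vowel, lacks this property → Rejected. quell: 2 vowels, satisfies this → Accepted.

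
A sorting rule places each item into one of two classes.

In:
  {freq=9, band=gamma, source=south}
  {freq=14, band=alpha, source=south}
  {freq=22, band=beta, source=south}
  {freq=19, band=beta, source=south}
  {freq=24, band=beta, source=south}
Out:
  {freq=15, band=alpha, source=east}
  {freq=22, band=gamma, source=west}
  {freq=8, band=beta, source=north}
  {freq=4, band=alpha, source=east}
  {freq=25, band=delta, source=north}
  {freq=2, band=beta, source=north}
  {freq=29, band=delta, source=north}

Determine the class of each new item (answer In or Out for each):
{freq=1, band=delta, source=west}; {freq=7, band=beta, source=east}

Out, Out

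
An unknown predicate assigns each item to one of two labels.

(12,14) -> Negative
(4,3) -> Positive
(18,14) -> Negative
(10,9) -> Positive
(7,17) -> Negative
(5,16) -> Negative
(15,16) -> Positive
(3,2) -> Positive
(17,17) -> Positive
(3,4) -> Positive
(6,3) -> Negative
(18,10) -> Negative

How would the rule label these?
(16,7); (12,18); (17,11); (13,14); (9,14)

The common property of the 'Positive' items is: |first − second| ≤ 1. No 'Negative' item has it.
(16,7): |16−7| = 9 — doesn't match, so Negative.
(12,18): |12−18| = 6 — doesn't match, so Negative.
(17,11): |17−11| = 6 — doesn't match, so Negative.
(13,14): |13−14| = 1 — fits, so Positive.
(9,14): |9−14| = 5 — doesn't match, so Negative.

Negative, Negative, Negative, Positive, Negative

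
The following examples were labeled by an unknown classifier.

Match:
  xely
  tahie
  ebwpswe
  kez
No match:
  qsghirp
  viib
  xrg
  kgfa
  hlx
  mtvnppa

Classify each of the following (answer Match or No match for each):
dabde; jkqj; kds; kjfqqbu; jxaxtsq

Match, No match, No match, No match, No match

A rule that fits every label: contains 'e' — true of each 'Match' example, false of each 'No match' one.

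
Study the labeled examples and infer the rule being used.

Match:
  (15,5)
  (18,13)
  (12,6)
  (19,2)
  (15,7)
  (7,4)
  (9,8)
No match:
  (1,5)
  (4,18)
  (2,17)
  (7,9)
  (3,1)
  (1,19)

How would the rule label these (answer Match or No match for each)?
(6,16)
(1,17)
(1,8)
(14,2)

No match, No match, No match, Match

One predicate separates the groups cleanly: first > second AND sum ≥ 6.
(6,16): 6 < 16, 6+16 = 22 — doesn't match, so No match. (1,17): 1 < 17, 1+17 = 18 — doesn't match, so No match. (1,8): 1 < 8, 1+8 = 9 — doesn't match, so No match. (14,2): 14 > 2, 14+2 = 16 — checks out, so Match.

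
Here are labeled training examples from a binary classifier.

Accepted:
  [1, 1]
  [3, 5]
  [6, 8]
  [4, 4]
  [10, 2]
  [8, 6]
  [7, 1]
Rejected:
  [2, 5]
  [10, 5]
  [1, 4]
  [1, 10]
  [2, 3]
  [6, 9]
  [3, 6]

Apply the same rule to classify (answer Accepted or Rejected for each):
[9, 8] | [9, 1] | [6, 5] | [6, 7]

Rejected, Accepted, Rejected, Rejected

A rule that fits every label: sum is even — true of each 'Accepted' example, false of each 'Rejected' one.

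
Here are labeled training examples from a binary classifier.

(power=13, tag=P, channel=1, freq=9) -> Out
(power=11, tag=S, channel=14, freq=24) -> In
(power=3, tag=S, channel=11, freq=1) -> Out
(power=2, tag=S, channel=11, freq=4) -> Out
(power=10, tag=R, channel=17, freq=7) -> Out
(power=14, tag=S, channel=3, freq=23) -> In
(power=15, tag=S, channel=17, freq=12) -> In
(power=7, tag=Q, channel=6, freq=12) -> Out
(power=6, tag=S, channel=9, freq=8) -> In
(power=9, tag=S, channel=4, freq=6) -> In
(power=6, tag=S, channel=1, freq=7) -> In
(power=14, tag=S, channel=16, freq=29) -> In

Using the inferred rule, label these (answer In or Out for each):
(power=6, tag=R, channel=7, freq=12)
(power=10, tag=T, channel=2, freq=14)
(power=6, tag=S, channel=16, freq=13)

The rule appears to be: tag is S AND freq ≥ 6.
Out: (power=6, tag=R, channel=7, freq=12), since tag is R, freq = 12. Out: (power=10, tag=T, channel=2, freq=14), since tag is T, freq = 14. In: (power=6, tag=S, channel=16, freq=13), since tag is S, freq = 13.

Out, Out, In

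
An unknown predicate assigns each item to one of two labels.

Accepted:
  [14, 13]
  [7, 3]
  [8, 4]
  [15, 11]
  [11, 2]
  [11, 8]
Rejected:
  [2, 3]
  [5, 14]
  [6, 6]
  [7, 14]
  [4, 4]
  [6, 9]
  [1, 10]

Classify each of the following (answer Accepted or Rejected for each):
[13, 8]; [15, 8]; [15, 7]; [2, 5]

Accepted, Accepted, Accepted, Rejected

The classifier is using: first > second.
[13, 8]: Accepted (13 > 8).
[15, 8]: Accepted (15 > 8).
[15, 7]: Accepted (15 > 7).
[2, 5]: Rejected (2 < 5).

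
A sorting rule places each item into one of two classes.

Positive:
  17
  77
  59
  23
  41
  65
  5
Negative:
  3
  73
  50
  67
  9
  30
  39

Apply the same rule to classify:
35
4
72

The simplest hypothesis consistent with all the labels is: ≡ 5 (mod 6).
Positive: 35, since 35 mod 6 = 5. Negative: 4, since 4 mod 6 = 4. Negative: 72, since 72 mod 6 = 0.

Positive, Negative, Negative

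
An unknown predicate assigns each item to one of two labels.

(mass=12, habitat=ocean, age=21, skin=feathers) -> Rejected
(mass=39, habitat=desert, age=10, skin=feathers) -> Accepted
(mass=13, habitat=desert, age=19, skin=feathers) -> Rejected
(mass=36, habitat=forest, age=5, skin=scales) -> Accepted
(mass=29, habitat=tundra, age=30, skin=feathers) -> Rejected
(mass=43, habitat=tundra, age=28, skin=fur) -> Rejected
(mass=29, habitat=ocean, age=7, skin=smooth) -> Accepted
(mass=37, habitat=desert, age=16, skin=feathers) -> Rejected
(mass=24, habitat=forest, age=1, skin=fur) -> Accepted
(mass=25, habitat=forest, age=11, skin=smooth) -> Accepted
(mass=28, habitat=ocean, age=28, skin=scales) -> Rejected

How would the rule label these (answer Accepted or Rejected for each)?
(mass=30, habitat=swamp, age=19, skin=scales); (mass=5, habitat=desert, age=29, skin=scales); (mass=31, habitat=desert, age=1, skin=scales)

Rejected, Rejected, Accepted

Rule: age ≤ 11. This holds for each 'Accepted' example and fails for each 'Rejected' one.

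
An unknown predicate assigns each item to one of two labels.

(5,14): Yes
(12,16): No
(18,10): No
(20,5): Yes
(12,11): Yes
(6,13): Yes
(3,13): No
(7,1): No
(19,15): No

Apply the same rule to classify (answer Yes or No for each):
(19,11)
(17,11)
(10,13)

No, No, Yes

The rule appears to be: sum is odd.
(19,11): 19+11 = 30 — doesn't match, so No.
(17,11): 17+11 = 28 — doesn't match, so No.
(10,13): 10+13 = 23 — satisfies this, so Yes.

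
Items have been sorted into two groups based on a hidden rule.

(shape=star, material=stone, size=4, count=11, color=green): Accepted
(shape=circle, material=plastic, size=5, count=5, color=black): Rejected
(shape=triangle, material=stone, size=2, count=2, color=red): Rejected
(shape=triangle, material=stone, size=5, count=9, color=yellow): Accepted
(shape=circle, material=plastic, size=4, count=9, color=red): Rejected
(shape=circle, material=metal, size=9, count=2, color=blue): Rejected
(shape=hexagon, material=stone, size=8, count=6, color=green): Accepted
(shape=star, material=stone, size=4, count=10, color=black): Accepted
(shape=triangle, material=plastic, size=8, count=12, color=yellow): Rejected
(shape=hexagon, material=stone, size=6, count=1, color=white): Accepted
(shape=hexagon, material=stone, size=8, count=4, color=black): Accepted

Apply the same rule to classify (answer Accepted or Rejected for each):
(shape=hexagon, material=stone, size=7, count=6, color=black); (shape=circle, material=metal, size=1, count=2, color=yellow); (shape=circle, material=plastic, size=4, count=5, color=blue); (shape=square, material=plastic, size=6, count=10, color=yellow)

The common property of the 'Accepted' items is: material is stone AND size ≥ 4. No 'Rejected' item has it.
(shape=hexagon, material=stone, size=7, count=6, color=black) — material is stone, size = 7, hence Accepted. (shape=circle, material=metal, size=1, count=2, color=yellow) — material is metal, size = 1, hence Rejected. (shape=circle, material=plastic, size=4, count=5, color=blue) — material is plastic, size = 4, hence Rejected. (shape=square, material=plastic, size=6, count=10, color=yellow) — material is plastic, size = 6, hence Rejected.

Accepted, Rejected, Rejected, Rejected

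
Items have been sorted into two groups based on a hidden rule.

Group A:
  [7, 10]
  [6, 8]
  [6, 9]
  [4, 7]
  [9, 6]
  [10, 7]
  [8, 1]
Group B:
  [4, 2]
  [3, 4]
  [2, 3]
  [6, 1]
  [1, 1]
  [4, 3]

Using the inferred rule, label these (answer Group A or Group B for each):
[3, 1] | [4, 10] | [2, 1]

Group B, Group A, Group B

The common property of the 'Group A' items is: sum ≥ 9. No 'Group B' item has it.
[3, 1]: 3+1 = 4 — fails the rule, so Group B. [4, 10]: 4+10 = 14 — passes, so Group A. [2, 1]: 2+1 = 3 — fails the rule, so Group B.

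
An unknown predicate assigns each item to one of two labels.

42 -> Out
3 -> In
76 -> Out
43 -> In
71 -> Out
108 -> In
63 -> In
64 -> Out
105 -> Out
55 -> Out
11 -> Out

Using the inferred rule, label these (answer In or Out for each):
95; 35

Out, Out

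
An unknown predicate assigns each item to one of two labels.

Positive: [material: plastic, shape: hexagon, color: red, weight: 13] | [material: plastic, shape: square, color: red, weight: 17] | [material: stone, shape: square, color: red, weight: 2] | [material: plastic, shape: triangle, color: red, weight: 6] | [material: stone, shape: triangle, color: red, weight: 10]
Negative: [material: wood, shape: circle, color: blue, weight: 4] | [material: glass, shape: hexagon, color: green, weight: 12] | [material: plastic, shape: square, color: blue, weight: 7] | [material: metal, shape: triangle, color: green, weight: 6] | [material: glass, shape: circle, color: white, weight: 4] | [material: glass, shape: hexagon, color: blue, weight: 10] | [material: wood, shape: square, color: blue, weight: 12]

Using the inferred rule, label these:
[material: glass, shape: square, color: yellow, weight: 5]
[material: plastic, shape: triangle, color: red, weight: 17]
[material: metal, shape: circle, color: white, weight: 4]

The common property of the 'Positive' items is: color is red. No 'Negative' item has it.
[material: glass, shape: square, color: yellow, weight: 5]: Negative (color is yellow). [material: plastic, shape: triangle, color: red, weight: 17]: Positive (color is red). [material: metal, shape: circle, color: white, weight: 4]: Negative (color is white).

Negative, Positive, Negative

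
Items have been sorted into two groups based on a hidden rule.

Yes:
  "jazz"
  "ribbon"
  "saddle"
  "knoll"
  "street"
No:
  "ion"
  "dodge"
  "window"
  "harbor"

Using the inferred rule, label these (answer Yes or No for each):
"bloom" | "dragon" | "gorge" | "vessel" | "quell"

The rule appears to be: has a double letter.
"bloom": 'oo' doubled — has this property, so Yes.
"dragon": no doubled letter — does not satisfy this, so No.
"gorge": no doubled letter — does not satisfy this, so No.
"vessel": 'ss' doubled — has this property, so Yes.
"quell": 'll' doubled — has this property, so Yes.

Yes, No, No, Yes, Yes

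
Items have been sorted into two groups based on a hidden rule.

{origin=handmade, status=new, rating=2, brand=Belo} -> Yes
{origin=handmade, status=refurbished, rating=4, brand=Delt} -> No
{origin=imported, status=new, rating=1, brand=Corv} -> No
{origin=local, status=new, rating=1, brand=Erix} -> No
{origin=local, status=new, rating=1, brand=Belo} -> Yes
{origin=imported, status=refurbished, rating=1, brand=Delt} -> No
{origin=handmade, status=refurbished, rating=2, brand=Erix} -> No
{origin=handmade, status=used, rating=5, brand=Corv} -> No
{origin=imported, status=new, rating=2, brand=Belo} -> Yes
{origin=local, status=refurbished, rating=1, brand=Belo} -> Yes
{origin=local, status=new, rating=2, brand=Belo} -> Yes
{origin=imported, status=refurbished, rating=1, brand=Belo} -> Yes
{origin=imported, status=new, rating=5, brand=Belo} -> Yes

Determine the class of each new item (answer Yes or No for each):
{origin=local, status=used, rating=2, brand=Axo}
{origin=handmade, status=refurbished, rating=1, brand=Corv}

No, No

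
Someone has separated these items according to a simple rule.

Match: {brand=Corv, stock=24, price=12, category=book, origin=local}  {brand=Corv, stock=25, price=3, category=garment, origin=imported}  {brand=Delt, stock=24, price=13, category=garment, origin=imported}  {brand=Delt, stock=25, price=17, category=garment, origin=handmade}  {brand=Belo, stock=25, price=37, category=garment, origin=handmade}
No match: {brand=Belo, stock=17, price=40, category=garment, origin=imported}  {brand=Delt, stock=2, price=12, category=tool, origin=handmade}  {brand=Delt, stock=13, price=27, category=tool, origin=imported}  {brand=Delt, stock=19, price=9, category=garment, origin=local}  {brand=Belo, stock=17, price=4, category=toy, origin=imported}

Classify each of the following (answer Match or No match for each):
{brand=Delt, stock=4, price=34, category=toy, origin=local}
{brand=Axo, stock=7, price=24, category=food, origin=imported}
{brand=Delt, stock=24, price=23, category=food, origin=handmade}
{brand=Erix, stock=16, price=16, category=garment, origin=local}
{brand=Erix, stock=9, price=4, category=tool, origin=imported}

No match, No match, Match, No match, No match

One predicate separates the groups cleanly: stock ≥ 24.
{brand=Delt, stock=4, price=34, category=toy, origin=local} → stock = 4 → No match. {brand=Axo, stock=7, price=24, category=food, origin=imported} → stock = 7 → No match. {brand=Delt, stock=24, price=23, category=food, origin=handmade} → stock = 24 → Match. {brand=Erix, stock=16, price=16, category=garment, origin=local} → stock = 16 → No match. {brand=Erix, stock=9, price=4, category=tool, origin=imported} → stock = 9 → No match.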